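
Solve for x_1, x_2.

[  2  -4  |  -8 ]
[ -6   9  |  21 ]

Forward elimination on [A|b]:
R2 <- R2 - (-3)*R1:  [  0  -3  -3 ]
Row echelon form:
[ 2  -4  |  -8 ]
[ 0  -3  |  -3 ]
Back-substitution:
x_2 = (-3) / -3 = 1
x_1 = (-8 - (-4)*(1)) / 2 = -2

(-2, 1)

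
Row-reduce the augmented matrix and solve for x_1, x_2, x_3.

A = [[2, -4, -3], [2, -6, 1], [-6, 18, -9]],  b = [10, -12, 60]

(5, 3, -4)

Forward elimination on [A|b]:
R2 <- R2 - (1)*R1:  [   0   -2    4  -22 ]
R3 <- R3 - (-3)*R1:  [   0    6  -18   90 ]
R3 <- R3 - (-3)*R2:  [  0   0  -6  24 ]
Row echelon form:
[ 2  -4  -3  |   10 ]
[ 0  -2   4  |  -22 ]
[ 0   0  -6  |   24 ]
Back-substitution:
x_3 = (24) / -6 = -4
x_2 = (-22 - (4)*(-4)) / -2 = 3
x_1 = (10 - (-4)*(3) - (-3)*(-4)) / 2 = 5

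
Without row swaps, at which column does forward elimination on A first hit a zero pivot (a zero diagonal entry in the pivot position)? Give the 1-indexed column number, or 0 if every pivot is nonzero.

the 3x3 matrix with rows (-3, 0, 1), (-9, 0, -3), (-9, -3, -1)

Naive forward elimination:
R2 <- R2 - (3)*R1:  [  0   0  -6 ]
R3 <- R3 - (3)*R1:  [  0  -3  -4 ]
Matrix at this point:
[ -3   0   1 ]
[  0   0  -6 ]
[  0  -3  -4 ]
Pivot entry (2,2) is zero but row 3 has -3 in column 2 -> naive elimination stops; a row interchange (e.g. R2 <-> R3) would be required here.

first zero-pivot column = 2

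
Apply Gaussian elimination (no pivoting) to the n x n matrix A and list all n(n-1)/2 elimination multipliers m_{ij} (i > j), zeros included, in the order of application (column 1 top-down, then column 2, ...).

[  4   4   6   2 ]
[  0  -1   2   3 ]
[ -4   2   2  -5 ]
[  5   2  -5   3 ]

multipliers: 0, -1, 5/4, -6, 3, -37/40

Forward elimination:
R2: entry in column 1 is already 0 -> m_{21} = 0 (no row operation needed)
R3 <- R3 - (-1)*R1:  [  0   6   8  -3 ]
R4 <- R4 - (5/4)*R1:  [     0     -3  -25/2    1/2 ]
R3 <- R3 - (-6)*R2:  [  0   0  20  15 ]
R4 <- R4 - (3)*R2:  [     0      0  -37/2  -17/2 ]
R4 <- R4 - (-37/40)*R3:  [    0     0     0  43/8 ]
Multipliers (in order of application): m_{21} = 0, m_{31} = -1, m_{41} = 5/4, m_{32} = -6, m_{42} = 3, m_{43} = -37/40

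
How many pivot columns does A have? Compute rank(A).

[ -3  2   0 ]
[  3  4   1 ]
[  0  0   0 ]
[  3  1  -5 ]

rank(A) = 3

Row reduction:
R2 <- R2 - (-1)*R1:  [ 0  6  1 ]
R4 <- R4 - (-1)*R1:  [  0   3  -5 ]
R4 <- R4 - (1/2)*R2:  [     0      0  -11/2 ]
R3 <-> R4   (pivot in column 3 was zero)
[ -3  2      0 ]
[  0  6      1 ]
[  0  0  -11/2 ]
[  0  0      0 ]
Row echelon form:
[ -3  2      0 ]
[  0  6      1 ]
[  0  0  -11/2 ]
[  0  0      0 ]
Nonzero rows / pivot columns: 3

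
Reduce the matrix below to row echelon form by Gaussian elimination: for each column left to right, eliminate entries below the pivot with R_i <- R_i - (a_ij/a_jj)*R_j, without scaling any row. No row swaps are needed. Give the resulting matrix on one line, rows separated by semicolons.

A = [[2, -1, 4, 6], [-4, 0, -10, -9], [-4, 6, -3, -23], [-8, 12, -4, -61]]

Forward elimination:
R2 <- R2 - (-2)*R1:  [  0  -2  -2   3 ]
R3 <- R3 - (-2)*R1:  [   0    4    5  -11 ]
R4 <- R4 - (-4)*R1:  [   0    8   12  -37 ]
R3 <- R3 - (-2)*R2:  [  0   0   1  -5 ]
R4 <- R4 - (-4)*R2:  [   0    0    4  -25 ]
R4 <- R4 - (4)*R3:  [  0   0   0  -5 ]
Row echelon form:
[ 2  -1   4   6 ]
[ 0  -2  -2   3 ]
[ 0   0   1  -5 ]
[ 0   0   0  -5 ]

REF = [2 -1 4 6; 0 -2 -2 3; 0 0 1 -5; 0 0 0 -5]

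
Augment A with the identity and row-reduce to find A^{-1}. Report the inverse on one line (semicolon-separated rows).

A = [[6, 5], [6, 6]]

inverse = [1 -5/6; -1 1]

Gauss-Jordan on [A | I]:
R1 <- (1/6)*R1:  [   1  5/6  |  1/6    0 ]
R2 <- R2 - (6)*R1:  [  0   1  |  -1   1 ]
R1 <- R1 - (5/6)*R2:  [    1     0  |     1  -5/6 ]
Right block of [I | A^{-1}] is the inverse:
[  1  -5/6 ]
[ -1     1 ]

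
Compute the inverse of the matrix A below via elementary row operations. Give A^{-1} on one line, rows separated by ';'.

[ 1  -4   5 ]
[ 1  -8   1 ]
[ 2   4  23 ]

Gauss-Jordan on [A | I]:
R2 <- R2 - (1)*R1:  [  0  -4  -4  |  -1   1   0 ]
R3 <- R3 - (2)*R1:  [  0  12  13  |  -2   0   1 ]
R2 <- (1/-4)*R2:  [    0     1     1  |   1/4  -1/4     0 ]
R1 <- R1 - (-4)*R2:  [  1   0   9  |   2  -1   0 ]
R3 <- R3 - (12)*R2:  [  0   0   1  |  -5   3   1 ]
R1 <- R1 - (9)*R3:  [   1    0    0  |   47  -28   -9 ]
R2 <- R2 - (1)*R3:  [     0      1      0  |   21/4  -13/4     -1 ]
Right block of [I | A^{-1}] is the inverse:
[   47    -28  -9 ]
[ 21/4  -13/4  -1 ]
[   -5      3   1 ]

inverse = [47 -28 -9; 21/4 -13/4 -1; -5 3 1]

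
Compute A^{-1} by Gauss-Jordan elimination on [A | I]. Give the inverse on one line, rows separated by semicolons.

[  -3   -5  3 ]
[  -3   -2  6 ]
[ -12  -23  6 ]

inverse = [14/3 -13/9 -8/9; -2 2/3 1/3; 5/3 -1/3 -1/3]

Gauss-Jordan on [A | I]:
R1 <- (1/-3)*R1:  [    1   5/3    -1  |  -1/3     0     0 ]
R2 <- R2 - (-3)*R1:  [  0   3   3  |  -1   1   0 ]
R3 <- R3 - (-12)*R1:  [  0  -3  -6  |  -4   0   1 ]
R2 <- (1/3)*R2:  [    0     1     1  |  -1/3   1/3     0 ]
R1 <- R1 - (5/3)*R2:  [    1     0  -8/3  |   2/9  -5/9     0 ]
R3 <- R3 - (-3)*R2:  [  0   0  -3  |  -5   1   1 ]
R3 <- (1/-3)*R3:  [    0     0     1  |   5/3  -1/3  -1/3 ]
R1 <- R1 - (-8/3)*R3:  [     1      0      0  |   14/3  -13/9   -8/9 ]
R2 <- R2 - (1)*R3:  [   0    1    0  |   -2  2/3  1/3 ]
Right block of [I | A^{-1}] is the inverse:
[ 14/3  -13/9  -8/9 ]
[   -2    2/3   1/3 ]
[  5/3   -1/3  -1/3 ]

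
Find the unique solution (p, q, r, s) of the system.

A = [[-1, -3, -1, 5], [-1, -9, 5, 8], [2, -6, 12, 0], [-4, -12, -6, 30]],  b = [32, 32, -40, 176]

(-2, -2, -4, 4)

Forward elimination on [A|b]:
R2 <- R2 - (1)*R1:  [  0  -6   6   3   0 ]
R3 <- R3 - (-2)*R1:  [   0  -12   10   10   24 ]
R4 <- R4 - (4)*R1:  [  0   0  -2  10  48 ]
R3 <- R3 - (2)*R2:  [  0   0  -2   4  24 ]
R4 <- R4 - (1)*R3:  [  0   0   0   6  24 ]
Row echelon form:
[ -1  -3  -1  5  |  32 ]
[  0  -6   6  3  |   0 ]
[  0   0  -2  4  |  24 ]
[  0   0   0  6  |  24 ]
Back-substitution:
s = (24) / 6 = 4
r = (24 - (4)*(4)) / -2 = -4
q = (0 - (6)*(-4) - (3)*(4)) / -6 = -2
p = (32 - (-3)*(-2) - (-1)*(-4) - (5)*(4)) / -1 = -2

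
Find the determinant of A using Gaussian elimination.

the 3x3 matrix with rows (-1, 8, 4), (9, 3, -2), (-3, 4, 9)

Forward elimination:
R2 <- R2 - (-9)*R1:  [  0  75  34 ]
R3 <- R3 - (3)*R1:  [   0  -20   -3 ]
R3 <- R3 - (-4/15)*R2:  [     0      0  91/15 ]
Upper-triangular form:
[ -1   8      4 ]
[  0  75     34 ]
[  0   0  91/15 ]
det(A) = (-1)^0 * (-1) * (75) * (91/15) = -455  (0 row swaps -> sign +1)

det(A) = -455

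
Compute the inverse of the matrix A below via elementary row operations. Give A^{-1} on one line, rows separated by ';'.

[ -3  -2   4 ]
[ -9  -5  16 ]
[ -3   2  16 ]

inverse = [-28/3 10/3 -1; 8 -3 1; -11/4 1 -1/4]

Gauss-Jordan on [A | I]:
R1 <- (1/-3)*R1:  [    1   2/3  -4/3  |  -1/3     0     0 ]
R2 <- R2 - (-9)*R1:  [  0   1   4  |  -3   1   0 ]
R3 <- R3 - (-3)*R1:  [  0   4  12  |  -1   0   1 ]
R1 <- R1 - (2/3)*R2:  [    1     0    -4  |   5/3  -2/3     0 ]
R3 <- R3 - (4)*R2:  [  0   0  -4  |  11  -4   1 ]
R3 <- (1/-4)*R3:  [     0      0      1  |  -11/4      1   -1/4 ]
R1 <- R1 - (-4)*R3:  [     1      0      0  |  -28/3   10/3     -1 ]
R2 <- R2 - (4)*R3:  [  0   1   0  |   8  -3   1 ]
Right block of [I | A^{-1}] is the inverse:
[ -28/3  10/3    -1 ]
[     8    -3     1 ]
[ -11/4     1  -1/4 ]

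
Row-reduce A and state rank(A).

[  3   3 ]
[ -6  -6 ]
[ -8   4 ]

rank(A) = 2

Row reduction:
R2 <- R2 - (-2)*R1:  [ 0  0 ]
R3 <- R3 - (-8/3)*R1:  [  0  12 ]
R2 <-> R3   (pivot in column 2 was zero)
[ 3   3 ]
[ 0  12 ]
[ 0   0 ]
Row echelon form:
[ 3   3 ]
[ 0  12 ]
[ 0   0 ]
Nonzero rows / pivot columns: 2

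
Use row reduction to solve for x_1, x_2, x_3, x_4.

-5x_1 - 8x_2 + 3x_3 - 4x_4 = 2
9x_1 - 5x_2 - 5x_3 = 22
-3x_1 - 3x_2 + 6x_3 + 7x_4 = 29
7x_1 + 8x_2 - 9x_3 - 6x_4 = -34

(3, -2, 3, 2)

Forward elimination on [A|b]:
R2 <- R2 - (-9/5)*R1:  [     0  -97/5    2/5  -36/5  128/5 ]
R3 <- R3 - (3/5)*R1:  [     0    9/5   21/5   47/5  139/5 ]
R4 <- R4 - (-7/5)*R1:  [      0   -16/5   -24/5   -58/5  -156/5 ]
R3 <- R3 - (-9/97)*R2:  [       0        0   411/97   847/97  2927/97 ]
R4 <- R4 - (16/97)*R2:  [        0         0   -472/97  -1010/97  -3436/97 ]
R4 <- R4 - (-472/411)*R3:  [        0         0         0  -158/411  -316/411 ]
Row echelon form:
[ -5     -8       3        -4  |         2 ]
[  0  -97/5     2/5     -36/5  |     128/5 ]
[  0      0  411/97    847/97  |   2927/97 ]
[  0      0       0  -158/411  |  -316/411 ]
Back-substitution:
x_4 = (-316/411) / (-158/411) = 2
x_3 = (2927/97 - (847/97)*(2)) / (411/97) = 3
x_2 = (128/5 - (2/5)*(3) - (-36/5)*(2)) / (-97/5) = -2
x_1 = (2 - (-8)*(-2) - (3)*(3) - (-4)*(2)) / -5 = 3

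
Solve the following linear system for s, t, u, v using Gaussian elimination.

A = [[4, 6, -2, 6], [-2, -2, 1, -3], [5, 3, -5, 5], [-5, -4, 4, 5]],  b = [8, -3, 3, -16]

(3, 1, 2, -1)

Forward elimination on [A|b]:
R2 <- R2 - (-1/2)*R1:  [ 0  1  0  0  1 ]
R3 <- R3 - (5/4)*R1:  [    0  -9/2  -5/2  -5/2    -7 ]
R4 <- R4 - (-5/4)*R1:  [    0   7/2   3/2  25/2    -6 ]
R3 <- R3 - (-9/2)*R2:  [    0     0  -5/2  -5/2  -5/2 ]
R4 <- R4 - (7/2)*R2:  [     0      0    3/2   25/2  -19/2 ]
R4 <- R4 - (-3/5)*R3:  [   0    0    0   11  -11 ]
Row echelon form:
[ 4  6    -2     6  |     8 ]
[ 0  1     0     0  |     1 ]
[ 0  0  -5/2  -5/2  |  -5/2 ]
[ 0  0     0    11  |   -11 ]
Back-substitution:
v = (-11) / 11 = -1
u = (-5/2 - (-5/2)*(-1)) / (-5/2) = 2
t = (1) / 1 = 1
s = (8 - (6)*(1) - (-2)*(2) - (6)*(-1)) / 4 = 3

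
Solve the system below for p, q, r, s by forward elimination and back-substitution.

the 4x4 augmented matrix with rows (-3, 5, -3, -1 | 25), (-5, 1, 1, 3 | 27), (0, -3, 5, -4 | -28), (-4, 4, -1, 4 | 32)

(-5, 0, -4, 2)

Forward elimination on [A|b]:
R2 <- R2 - (5/3)*R1:  [     0  -22/3      6   14/3  -44/3 ]
R4 <- R4 - (4/3)*R1:  [    0  -8/3     3  16/3  -4/3 ]
R3 <- R3 - (9/22)*R2:  [      0       0   28/11  -65/11     -22 ]
R4 <- R4 - (4/11)*R2:  [     0      0   9/11  40/11      4 ]
R4 <- R4 - (9/28)*R3:  [      0       0       0  155/28  155/14 ]
Row echelon form:
[ -3      5     -3      -1  |      25 ]
[  0  -22/3      6    14/3  |   -44/3 ]
[  0      0  28/11  -65/11  |     -22 ]
[  0      0      0  155/28  |  155/14 ]
Back-substitution:
s = (155/14) / (155/28) = 2
r = (-22 - (-65/11)*(2)) / (28/11) = -4
q = (-44/3 - (6)*(-4) - (14/3)*(2)) / (-22/3) = 0
p = (25 - (5)*(0) - (-3)*(-4) - (-1)*(2)) / -3 = -5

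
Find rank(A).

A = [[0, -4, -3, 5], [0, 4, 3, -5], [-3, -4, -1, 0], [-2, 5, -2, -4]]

Row reduction:
R1 <-> R3   (pivot in column 1 was zero)
[ -3  -4  -1   0 ]
[  0   4   3  -5 ]
[  0  -4  -3   5 ]
[ -2   5  -2  -4 ]
R4 <- R4 - (2/3)*R1:  [    0  23/3  -4/3    -4 ]
R3 <- R3 - (-1)*R2:  [ 0  0  0  0 ]
R4 <- R4 - (23/12)*R2:  [      0       0  -85/12   67/12 ]
R3 <-> R4   (pivot in column 3 was zero)
[ -3  -4      -1      0 ]
[  0   4       3     -5 ]
[  0   0  -85/12  67/12 ]
[  0   0       0      0 ]
Row echelon form:
[ -3  -4      -1      0 ]
[  0   4       3     -5 ]
[  0   0  -85/12  67/12 ]
[  0   0       0      0 ]
Nonzero rows / pivot columns: 3

rank(A) = 3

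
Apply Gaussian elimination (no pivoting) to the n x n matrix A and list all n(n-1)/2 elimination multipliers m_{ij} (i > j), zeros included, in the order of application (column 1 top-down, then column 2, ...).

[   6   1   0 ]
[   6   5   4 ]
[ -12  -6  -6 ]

multipliers: 1, -2, -1

Forward elimination:
R2 <- R2 - (1)*R1:  [ 0  4  4 ]
R3 <- R3 - (-2)*R1:  [  0  -4  -6 ]
R3 <- R3 - (-1)*R2:  [  0   0  -2 ]
Multipliers (in order of application): m_{21} = 1, m_{31} = -2, m_{32} = -1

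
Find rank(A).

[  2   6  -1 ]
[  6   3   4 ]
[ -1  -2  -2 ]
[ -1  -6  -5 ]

rank(A) = 3

Row reduction:
R2 <- R2 - (3)*R1:  [   0  -15    7 ]
R3 <- R3 - (-1/2)*R1:  [    0     1  -5/2 ]
R4 <- R4 - (-1/2)*R1:  [     0     -3  -11/2 ]
R3 <- R3 - (-1/15)*R2:  [      0       0  -61/30 ]
R4 <- R4 - (1/5)*R2:  [      0       0  -69/10 ]
R4 <- R4 - (207/61)*R3:  [ 0  0  0 ]
Row echelon form:
[ 2    6      -1 ]
[ 0  -15       7 ]
[ 0    0  -61/30 ]
[ 0    0       0 ]
Nonzero rows / pivot columns: 3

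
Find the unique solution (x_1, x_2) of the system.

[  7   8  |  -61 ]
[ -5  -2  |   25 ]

Forward elimination on [A|b]:
R2 <- R2 - (-5/7)*R1:  [      0    26/7  -130/7 ]
Row echelon form:
[ 7     8  |     -61 ]
[ 0  26/7  |  -130/7 ]
Back-substitution:
x_2 = (-130/7) / (26/7) = -5
x_1 = (-61 - (8)*(-5)) / 7 = -3

(-3, -5)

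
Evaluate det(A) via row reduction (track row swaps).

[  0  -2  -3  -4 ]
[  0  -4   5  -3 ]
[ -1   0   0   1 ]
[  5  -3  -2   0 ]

Forward elimination:
R1 <-> R3   (pivot in column 1 was zero)
[ -1   0   0   1 ]
[  0  -4   5  -3 ]
[  0  -2  -3  -4 ]
[  5  -3  -2   0 ]
R4 <- R4 - (-5)*R1:  [  0  -3  -2   5 ]
R3 <- R3 - (1/2)*R2:  [     0      0  -11/2   -5/2 ]
R4 <- R4 - (3/4)*R2:  [     0      0  -23/4   29/4 ]
R4 <- R4 - (23/22)*R3:  [      0       0       0  217/22 ]
Upper-triangular form:
[ -1   0      0       1 ]
[  0  -4      5      -3 ]
[  0   0  -11/2    -5/2 ]
[  0   0      0  217/22 ]
det(A) = (-1)^1 * (-1) * (-4) * (-11/2) * (217/22) = 217  (1 row swap -> sign -1)

det(A) = 217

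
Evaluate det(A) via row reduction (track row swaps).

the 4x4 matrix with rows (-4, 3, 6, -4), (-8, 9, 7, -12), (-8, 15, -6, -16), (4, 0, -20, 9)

Forward elimination:
R2 <- R2 - (2)*R1:  [  0   3  -5  -4 ]
R3 <- R3 - (2)*R1:  [   0    9  -18   -8 ]
R4 <- R4 - (-1)*R1:  [   0    3  -14    5 ]
R3 <- R3 - (3)*R2:  [  0   0  -3   4 ]
R4 <- R4 - (1)*R2:  [  0   0  -9   9 ]
R4 <- R4 - (3)*R3:  [  0   0   0  -3 ]
Upper-triangular form:
[ -4  3   6  -4 ]
[  0  3  -5  -4 ]
[  0  0  -3   4 ]
[  0  0   0  -3 ]
det(A) = (-1)^0 * (-4) * (3) * (-3) * (-3) = -108  (0 row swaps -> sign +1)

det(A) = -108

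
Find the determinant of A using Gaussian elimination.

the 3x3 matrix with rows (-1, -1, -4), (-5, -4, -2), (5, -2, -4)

det(A) = -102

Forward elimination:
R2 <- R2 - (5)*R1:  [  0   1  18 ]
R3 <- R3 - (-5)*R1:  [   0   -7  -24 ]
R3 <- R3 - (-7)*R2:  [   0    0  102 ]
Upper-triangular form:
[ -1  -1   -4 ]
[  0   1   18 ]
[  0   0  102 ]
det(A) = (-1)^0 * (-1) * (1) * (102) = -102  (0 row swaps -> sign +1)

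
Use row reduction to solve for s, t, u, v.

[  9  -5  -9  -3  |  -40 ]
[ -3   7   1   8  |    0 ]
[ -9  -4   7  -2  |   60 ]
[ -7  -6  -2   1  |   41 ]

Forward elimination on [A|b]:
R2 <- R2 - (-1/3)*R1:  [     0   16/3     -2      7  -40/3 ]
R3 <- R3 - (-1)*R1:  [  0  -9  -2  -5  20 ]
R4 <- R4 - (-7/9)*R1:  [     0  -89/9     -9   -4/3   89/9 ]
R3 <- R3 - (-27/16)*R2:  [      0       0   -43/8  109/16    -5/2 ]
R4 <- R4 - (-89/48)*R2:  [       0        0  -305/24   559/48    -89/6 ]
R4 <- R4 - (305/129)*R3:  [         0          0          0  -1151/258  -1151/129 ]
Row echelon form:
[ 9    -5     -9         -3  |        -40 ]
[ 0  16/3     -2          7  |      -40/3 ]
[ 0     0  -43/8     109/16  |       -5/2 ]
[ 0     0      0  -1151/258  |  -1151/129 ]
Back-substitution:
v = (-1151/129) / (-1151/258) = 2
u = (-5/2 - (109/16)*(2)) / (-43/8) = 3
t = (-40/3 - (-2)*(3) - (7)*(2)) / (16/3) = -4
s = (-40 - (-5)*(-4) - (-9)*(3) - (-3)*(2)) / 9 = -3

(-3, -4, 3, 2)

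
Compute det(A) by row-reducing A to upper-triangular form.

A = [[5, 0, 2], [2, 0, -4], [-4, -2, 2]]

det(A) = -48

Forward elimination:
R2 <- R2 - (2/5)*R1:  [     0      0  -24/5 ]
R3 <- R3 - (-4/5)*R1:  [    0    -2  18/5 ]
R2 <-> R3   (pivot in column 2 was zero)
[ 5   0      2 ]
[ 0  -2   18/5 ]
[ 0   0  -24/5 ]
Upper-triangular form:
[ 5   0      2 ]
[ 0  -2   18/5 ]
[ 0   0  -24/5 ]
det(A) = (-1)^1 * (5) * (-2) * (-24/5) = -48  (1 row swap -> sign -1)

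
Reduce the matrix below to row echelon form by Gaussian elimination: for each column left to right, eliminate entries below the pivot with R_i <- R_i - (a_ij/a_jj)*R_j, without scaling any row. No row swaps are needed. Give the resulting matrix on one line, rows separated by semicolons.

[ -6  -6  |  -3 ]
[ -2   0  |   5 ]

Forward elimination:
R2 <- R2 - (1/3)*R1:  [ 0  2  6 ]
Row echelon form:
[ -6  -6  |  -3 ]
[  0   2  |   6 ]

REF = [-6 -6 -3; 0 2 6]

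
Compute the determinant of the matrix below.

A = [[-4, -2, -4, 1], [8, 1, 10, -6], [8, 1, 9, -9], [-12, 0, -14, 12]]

Forward elimination:
R2 <- R2 - (-2)*R1:  [  0  -3   2  -4 ]
R3 <- R3 - (-2)*R1:  [  0  -3   1  -7 ]
R4 <- R4 - (3)*R1:  [  0   6  -2   9 ]
R3 <- R3 - (1)*R2:  [  0   0  -1  -3 ]
R4 <- R4 - (-2)*R2:  [ 0  0  2  1 ]
R4 <- R4 - (-2)*R3:  [  0   0   0  -5 ]
Upper-triangular form:
[ -4  -2  -4   1 ]
[  0  -3   2  -4 ]
[  0   0  -1  -3 ]
[  0   0   0  -5 ]
det(A) = (-1)^0 * (-4) * (-3) * (-1) * (-5) = 60  (0 row swaps -> sign +1)

det(A) = 60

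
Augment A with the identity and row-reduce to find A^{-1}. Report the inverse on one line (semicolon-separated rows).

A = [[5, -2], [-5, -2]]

Gauss-Jordan on [A | I]:
R1 <- (1/5)*R1:  [    1  -2/5  |   1/5     0 ]
R2 <- R2 - (-5)*R1:  [  0  -4  |   1   1 ]
R2 <- (1/-4)*R2:  [    0     1  |  -1/4  -1/4 ]
R1 <- R1 - (-2/5)*R2:  [     1      0  |   1/10  -1/10 ]
Right block of [I | A^{-1}] is the inverse:
[ 1/10  -1/10 ]
[ -1/4   -1/4 ]

inverse = [1/10 -1/10; -1/4 -1/4]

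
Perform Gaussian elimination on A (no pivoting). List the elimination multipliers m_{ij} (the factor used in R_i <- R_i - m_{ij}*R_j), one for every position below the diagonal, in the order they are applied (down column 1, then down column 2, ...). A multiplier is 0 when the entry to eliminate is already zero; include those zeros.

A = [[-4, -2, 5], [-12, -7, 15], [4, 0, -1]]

multipliers: 3, -1, 2

Forward elimination:
R2 <- R2 - (3)*R1:  [  0  -1   0 ]
R3 <- R3 - (-1)*R1:  [  0  -2   4 ]
R3 <- R3 - (2)*R2:  [ 0  0  4 ]
Multipliers (in order of application): m_{21} = 3, m_{31} = -1, m_{32} = 2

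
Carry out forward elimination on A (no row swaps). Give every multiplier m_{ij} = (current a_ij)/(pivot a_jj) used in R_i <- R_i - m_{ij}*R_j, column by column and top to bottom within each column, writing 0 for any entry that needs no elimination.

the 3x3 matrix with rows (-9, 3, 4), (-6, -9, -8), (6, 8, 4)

Forward elimination:
R2 <- R2 - (2/3)*R1:  [     0    -11  -32/3 ]
R3 <- R3 - (-2/3)*R1:  [    0    10  20/3 ]
R3 <- R3 - (-10/11)*R2:  [       0        0  -100/33 ]
Multipliers (in order of application): m_{21} = 2/3, m_{31} = -2/3, m_{32} = -10/11

multipliers: 2/3, -2/3, -10/11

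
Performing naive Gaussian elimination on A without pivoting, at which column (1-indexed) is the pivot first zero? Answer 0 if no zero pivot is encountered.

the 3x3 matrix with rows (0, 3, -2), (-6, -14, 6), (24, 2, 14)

Naive forward elimination:
Pivot entry (1,1) is zero but row 2 has -6 in column 1 -> naive elimination stops; a row interchange (e.g. R1 <-> R2) would be required here.

first zero-pivot column = 1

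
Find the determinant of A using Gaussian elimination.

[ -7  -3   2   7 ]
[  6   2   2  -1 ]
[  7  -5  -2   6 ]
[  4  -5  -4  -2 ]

Forward elimination:
R2 <- R2 - (-6/7)*R1:  [    0  -4/7  26/7     5 ]
R3 <- R3 - (-1)*R1:  [  0  -8   0  13 ]
R4 <- R4 - (-4/7)*R1:  [     0  -47/7  -20/7      2 ]
R3 <- R3 - (14)*R2:  [   0    0  -52  -57 ]
R4 <- R4 - (47/4)*R2:  [      0       0   -93/2  -227/4 ]
R4 <- R4 - (93/104)*R3:  [        0         0         0  -601/104 ]
Upper-triangular form:
[ -7    -3     2         7 ]
[  0  -4/7  26/7         5 ]
[  0     0   -52       -57 ]
[  0     0     0  -601/104 ]
det(A) = (-1)^0 * (-7) * (-4/7) * (-52) * (-601/104) = 1202  (0 row swaps -> sign +1)

det(A) = 1202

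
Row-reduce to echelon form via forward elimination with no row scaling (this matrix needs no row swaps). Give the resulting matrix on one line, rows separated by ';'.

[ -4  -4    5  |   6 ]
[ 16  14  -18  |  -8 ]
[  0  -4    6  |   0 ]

Forward elimination:
R2 <- R2 - (-4)*R1:  [  0  -2   2  16 ]
R3 <- R3 - (2)*R2:  [   0    0    2  -32 ]
Row echelon form:
[ -4  -4  5  |    6 ]
[  0  -2  2  |   16 ]
[  0   0  2  |  -32 ]

REF = [-4 -4 5 6; 0 -2 2 16; 0 0 2 -32]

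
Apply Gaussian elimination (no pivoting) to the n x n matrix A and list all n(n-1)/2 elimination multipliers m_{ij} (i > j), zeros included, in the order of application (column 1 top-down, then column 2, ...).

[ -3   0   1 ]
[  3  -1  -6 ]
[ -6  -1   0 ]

multipliers: -1, 2, 1

Forward elimination:
R2 <- R2 - (-1)*R1:  [  0  -1  -5 ]
R3 <- R3 - (2)*R1:  [  0  -1  -2 ]
R3 <- R3 - (1)*R2:  [ 0  0  3 ]
Multipliers (in order of application): m_{21} = -1, m_{31} = 2, m_{32} = 1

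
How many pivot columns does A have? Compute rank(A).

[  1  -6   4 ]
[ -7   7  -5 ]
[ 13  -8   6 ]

Row reduction:
R2 <- R2 - (-7)*R1:  [   0  -35   23 ]
R3 <- R3 - (13)*R1:  [   0   70  -46 ]
R3 <- R3 - (-2)*R2:  [ 0  0  0 ]
Row echelon form:
[ 1   -6   4 ]
[ 0  -35  23 ]
[ 0    0   0 ]
Nonzero rows / pivot columns: 2

rank(A) = 2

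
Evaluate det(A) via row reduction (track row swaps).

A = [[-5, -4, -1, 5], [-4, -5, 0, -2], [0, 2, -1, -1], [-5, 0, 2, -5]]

Forward elimination:
R2 <- R2 - (4/5)*R1:  [    0  -9/5   4/5    -6 ]
R4 <- R4 - (1)*R1:  [   0    4    3  -10 ]
R3 <- R3 - (-10/9)*R2:  [     0      0   -1/9  -23/3 ]
R4 <- R4 - (-20/9)*R2:  [     0      0   43/9  -70/3 ]
R4 <- R4 - (-43)*R3:  [    0     0     0  -353 ]
Upper-triangular form:
[ -5    -4    -1      5 ]
[  0  -9/5   4/5     -6 ]
[  0     0  -1/9  -23/3 ]
[  0     0     0   -353 ]
det(A) = (-1)^0 * (-5) * (-9/5) * (-1/9) * (-353) = 353  (0 row swaps -> sign +1)

det(A) = 353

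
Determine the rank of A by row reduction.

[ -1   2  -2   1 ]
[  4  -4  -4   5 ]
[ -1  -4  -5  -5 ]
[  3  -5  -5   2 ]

rank(A) = 4

Row reduction:
R2 <- R2 - (-4)*R1:  [   0    4  -12    9 ]
R3 <- R3 - (1)*R1:  [  0  -6  -3  -6 ]
R4 <- R4 - (-3)*R1:  [   0    1  -11    5 ]
R3 <- R3 - (-3/2)*R2:  [    0     0   -21  15/2 ]
R4 <- R4 - (1/4)*R2:  [    0     0    -8  11/4 ]
R4 <- R4 - (8/21)*R3:  [     0      0      0  -3/28 ]
Row echelon form:
[ -1  2   -2      1 ]
[  0  4  -12      9 ]
[  0  0  -21   15/2 ]
[  0  0    0  -3/28 ]
Nonzero rows / pivot columns: 4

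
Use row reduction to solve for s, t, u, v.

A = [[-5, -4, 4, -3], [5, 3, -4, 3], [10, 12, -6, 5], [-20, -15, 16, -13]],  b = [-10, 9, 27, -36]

(3, 1, 0, -3)

Forward elimination on [A|b]:
R2 <- R2 - (-1)*R1:  [  0  -1   0   0  -1 ]
R3 <- R3 - (-2)*R1:  [  0   4   2  -1   7 ]
R4 <- R4 - (4)*R1:  [  0   1   0  -1   4 ]
R3 <- R3 - (-4)*R2:  [  0   0   2  -1   3 ]
R4 <- R4 - (-1)*R2:  [  0   0   0  -1   3 ]
Row echelon form:
[ -5  -4  4  -3  |  -10 ]
[  0  -1  0   0  |   -1 ]
[  0   0  2  -1  |    3 ]
[  0   0  0  -1  |    3 ]
Back-substitution:
v = (3) / -1 = -3
u = (3 - (-1)*(-3)) / 2 = 0
t = (-1) / -1 = 1
s = (-10 - (-4)*(1) - (4)*(0) - (-3)*(-3)) / -5 = 3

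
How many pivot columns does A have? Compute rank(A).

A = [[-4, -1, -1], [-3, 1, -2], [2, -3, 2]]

rank(A) = 3

Row reduction:
R2 <- R2 - (3/4)*R1:  [    0   7/4  -5/4 ]
R3 <- R3 - (-1/2)*R1:  [    0  -7/2   3/2 ]
R3 <- R3 - (-2)*R2:  [  0   0  -1 ]
Row echelon form:
[ -4   -1    -1 ]
[  0  7/4  -5/4 ]
[  0    0    -1 ]
Nonzero rows / pivot columns: 3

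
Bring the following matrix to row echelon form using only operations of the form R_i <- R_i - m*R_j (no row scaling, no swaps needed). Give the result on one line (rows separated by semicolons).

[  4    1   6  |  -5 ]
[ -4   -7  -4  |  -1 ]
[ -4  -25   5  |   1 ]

REF = [4 1 6 -5; 0 -6 2 -6; 0 0 3 20]

Forward elimination:
R2 <- R2 - (-1)*R1:  [  0  -6   2  -6 ]
R3 <- R3 - (-1)*R1:  [   0  -24   11   -4 ]
R3 <- R3 - (4)*R2:  [  0   0   3  20 ]
Row echelon form:
[ 4   1  6  |  -5 ]
[ 0  -6  2  |  -6 ]
[ 0   0  3  |  20 ]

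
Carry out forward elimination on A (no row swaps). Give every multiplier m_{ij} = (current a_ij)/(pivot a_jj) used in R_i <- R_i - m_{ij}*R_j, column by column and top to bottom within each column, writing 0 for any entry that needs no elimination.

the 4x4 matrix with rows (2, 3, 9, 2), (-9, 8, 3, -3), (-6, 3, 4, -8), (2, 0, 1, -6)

Forward elimination:
R2 <- R2 - (-9/2)*R1:  [    0  43/2  87/2     6 ]
R3 <- R3 - (-3)*R1:  [  0  12  31  -2 ]
R4 <- R4 - (1)*R1:  [  0  -3  -8  -8 ]
R3 <- R3 - (24/43)*R2:  [       0        0   289/43  -230/43 ]
R4 <- R4 - (-6/43)*R2:  [       0        0   -83/43  -308/43 ]
R4 <- R4 - (-83/289)*R3:  [         0          0          0  -2514/289 ]
Multipliers (in order of application): m_{21} = -9/2, m_{31} = -3, m_{41} = 1, m_{32} = 24/43, m_{42} = -6/43, m_{43} = -83/289

multipliers: -9/2, -3, 1, 24/43, -6/43, -83/289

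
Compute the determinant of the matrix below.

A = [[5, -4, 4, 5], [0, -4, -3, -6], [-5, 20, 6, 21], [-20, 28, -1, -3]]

Forward elimination:
R3 <- R3 - (-1)*R1:  [  0  16  10  26 ]
R4 <- R4 - (-4)*R1:  [  0  12  15  17 ]
R3 <- R3 - (-4)*R2:  [  0   0  -2   2 ]
R4 <- R4 - (-3)*R2:  [  0   0   6  -1 ]
R4 <- R4 - (-3)*R3:  [ 0  0  0  5 ]
Upper-triangular form:
[ 5  -4   4   5 ]
[ 0  -4  -3  -6 ]
[ 0   0  -2   2 ]
[ 0   0   0   5 ]
det(A) = (-1)^0 * (5) * (-4) * (-2) * (5) = 200  (0 row swaps -> sign +1)

det(A) = 200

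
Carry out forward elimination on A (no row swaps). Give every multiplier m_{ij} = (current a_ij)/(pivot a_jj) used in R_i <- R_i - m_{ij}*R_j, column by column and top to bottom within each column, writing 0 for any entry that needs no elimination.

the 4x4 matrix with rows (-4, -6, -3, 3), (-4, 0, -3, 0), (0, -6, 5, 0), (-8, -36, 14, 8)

Forward elimination:
R2 <- R2 - (1)*R1:  [  0   6   0  -3 ]
R3: entry in column 1 is already 0 -> m_{31} = 0 (no row operation needed)
R4 <- R4 - (2)*R1:  [   0  -24   20    2 ]
R3 <- R3 - (-1)*R2:  [  0   0   5  -3 ]
R4 <- R4 - (-4)*R2:  [   0    0   20  -10 ]
R4 <- R4 - (4)*R3:  [ 0  0  0  2 ]
Multipliers (in order of application): m_{21} = 1, m_{31} = 0, m_{41} = 2, m_{32} = -1, m_{42} = -4, m_{43} = 4

multipliers: 1, 0, 2, -1, -4, 4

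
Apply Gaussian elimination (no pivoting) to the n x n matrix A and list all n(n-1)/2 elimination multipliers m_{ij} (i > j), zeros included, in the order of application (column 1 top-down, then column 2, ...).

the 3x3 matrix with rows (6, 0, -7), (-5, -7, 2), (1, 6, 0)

Forward elimination:
R2 <- R2 - (-5/6)*R1:  [     0     -7  -23/6 ]
R3 <- R3 - (1/6)*R1:  [   0    6  7/6 ]
R3 <- R3 - (-6/7)*R2:  [      0       0  -89/42 ]
Multipliers (in order of application): m_{21} = -5/6, m_{31} = 1/6, m_{32} = -6/7

multipliers: -5/6, 1/6, -6/7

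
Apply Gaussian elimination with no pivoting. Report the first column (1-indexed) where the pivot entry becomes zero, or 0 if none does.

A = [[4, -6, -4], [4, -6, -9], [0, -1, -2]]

Naive forward elimination:
R2 <- R2 - (1)*R1:  [  0   0  -5 ]
Matrix at this point:
[ 4  -6  -4 ]
[ 0   0  -5 ]
[ 0  -1  -2 ]
Pivot entry (2,2) is zero but row 3 has -1 in column 2 -> naive elimination stops; a row interchange (e.g. R2 <-> R3) would be required here.

first zero-pivot column = 2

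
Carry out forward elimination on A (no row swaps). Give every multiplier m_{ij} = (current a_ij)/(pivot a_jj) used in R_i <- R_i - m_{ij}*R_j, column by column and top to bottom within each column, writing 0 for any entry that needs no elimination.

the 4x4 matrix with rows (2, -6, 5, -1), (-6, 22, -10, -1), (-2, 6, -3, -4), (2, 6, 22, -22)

multipliers: -3, -1, 1, 0, 3, 1

Forward elimination:
R2 <- R2 - (-3)*R1:  [  0   4   5  -4 ]
R3 <- R3 - (-1)*R1:  [  0   0   2  -5 ]
R4 <- R4 - (1)*R1:  [   0   12   17  -21 ]
R3: entry in column 2 is already 0 -> m_{32} = 0 (no row operation needed)
R4 <- R4 - (3)*R2:  [  0   0   2  -9 ]
R4 <- R4 - (1)*R3:  [  0   0   0  -4 ]
Multipliers (in order of application): m_{21} = -3, m_{31} = -1, m_{41} = 1, m_{32} = 0, m_{42} = 3, m_{43} = 1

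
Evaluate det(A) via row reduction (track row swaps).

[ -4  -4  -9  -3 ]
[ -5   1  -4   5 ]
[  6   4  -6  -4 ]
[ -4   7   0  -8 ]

Forward elimination:
R2 <- R2 - (5/4)*R1:  [    0     6  29/4  35/4 ]
R3 <- R3 - (-3/2)*R1:  [     0     -2  -39/2  -17/2 ]
R4 <- R4 - (1)*R1:  [  0  11   9  -5 ]
R3 <- R3 - (-1/3)*R2:  [       0        0  -205/12   -67/12 ]
R4 <- R4 - (11/6)*R2:  [       0        0  -103/24  -505/24 ]
R4 <- R4 - (103/410)*R3:  [         0          0          0  -4026/205 ]
Upper-triangular form:
[ -4  -4       -9         -3 ]
[  0   6     29/4       35/4 ]
[  0   0  -205/12     -67/12 ]
[  0   0        0  -4026/205 ]
det(A) = (-1)^0 * (-4) * (6) * (-205/12) * (-4026/205) = -8052  (0 row swaps -> sign +1)

det(A) = -8052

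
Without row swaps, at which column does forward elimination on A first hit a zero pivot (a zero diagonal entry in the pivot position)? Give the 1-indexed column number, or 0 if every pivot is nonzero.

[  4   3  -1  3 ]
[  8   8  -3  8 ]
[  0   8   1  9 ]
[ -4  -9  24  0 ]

first zero-pivot column = 0

Naive forward elimination:
R2 <- R2 - (2)*R1:  [  0   2  -1   2 ]
R4 <- R4 - (-1)*R1:  [  0  -6  23   3 ]
R3 <- R3 - (4)*R2:  [ 0  0  5  1 ]
R4 <- R4 - (-3)*R2:  [  0   0  20   9 ]
R4 <- R4 - (4)*R3:  [ 0  0  0  5 ]
All pivots nonzero; naive elimination completes without hitting a zero pivot.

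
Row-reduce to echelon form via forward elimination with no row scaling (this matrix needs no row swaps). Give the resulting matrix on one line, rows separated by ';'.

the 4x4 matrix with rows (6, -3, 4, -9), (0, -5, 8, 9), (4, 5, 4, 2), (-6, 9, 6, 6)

Forward elimination:
R3 <- R3 - (2/3)*R1:  [   0    7  4/3    8 ]
R4 <- R4 - (-1)*R1:  [  0   6  10  -3 ]
R3 <- R3 - (-7/5)*R2:  [      0       0  188/15   103/5 ]
R4 <- R4 - (-6/5)*R2:  [    0     0  98/5  39/5 ]
R4 <- R4 - (147/94)*R3:  [        0         0         0  -2295/94 ]
Row echelon form:
[ 6  -3       4        -9 ]
[ 0  -5       8         9 ]
[ 0   0  188/15     103/5 ]
[ 0   0       0  -2295/94 ]

REF = [6 -3 4 -9; 0 -5 8 9; 0 0 188/15 103/5; 0 0 0 -2295/94]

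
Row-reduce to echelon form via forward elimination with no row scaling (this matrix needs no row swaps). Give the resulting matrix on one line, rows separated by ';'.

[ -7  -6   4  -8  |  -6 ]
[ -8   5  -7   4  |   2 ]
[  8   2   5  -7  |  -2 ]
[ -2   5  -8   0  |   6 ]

Forward elimination:
R2 <- R2 - (8/7)*R1:  [     0   83/7  -81/7   92/7   62/7 ]
R3 <- R3 - (-8/7)*R1:  [      0   -34/7    67/7  -113/7   -62/7 ]
R4 <- R4 - (2/7)*R1:  [     0   47/7  -64/7   16/7   54/7 ]
R3 <- R3 - (-34/83)*R2:  [       0        0   401/83  -893/83  -434/83 ]
R4 <- R4 - (47/83)*R2:  [       0        0  -215/83  -428/83   224/83 ]
R4 <- R4 - (-215/401)*R3:  [         0          0          0  -4381/401    -42/401 ]
Row echelon form:
[ -7    -6       4         -8  |       -6 ]
[  0  83/7   -81/7       92/7  |     62/7 ]
[  0     0  401/83    -893/83  |  -434/83 ]
[  0     0       0  -4381/401  |  -42/401 ]

REF = [-7 -6 4 -8 -6; 0 83/7 -81/7 92/7 62/7; 0 0 401/83 -893/83 -434/83; 0 0 0 -4381/401 -42/401]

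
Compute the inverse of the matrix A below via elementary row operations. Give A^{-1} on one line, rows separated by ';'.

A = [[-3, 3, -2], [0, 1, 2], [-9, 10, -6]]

Gauss-Jordan on [A | I]:
R1 <- (1/-3)*R1:  [    1    -1   2/3  |  -1/3     0     0 ]
R3 <- R3 - (-9)*R1:  [  0   1   0  |  -3   0   1 ]
R1 <- R1 - (-1)*R2:  [    1     0   8/3  |  -1/3     1     0 ]
R3 <- R3 - (1)*R2:  [  0   0  -2  |  -3  -1   1 ]
R3 <- (1/-2)*R3:  [    0     0     1  |   3/2   1/2  -1/2 ]
R1 <- R1 - (8/3)*R3:  [     1      0      0  |  -13/3   -1/3    4/3 ]
R2 <- R2 - (2)*R3:  [  0   1   0  |  -3   0   1 ]
Right block of [I | A^{-1}] is the inverse:
[ -13/3  -1/3   4/3 ]
[    -3     0     1 ]
[   3/2   1/2  -1/2 ]

inverse = [-13/3 -1/3 4/3; -3 0 1; 3/2 1/2 -1/2]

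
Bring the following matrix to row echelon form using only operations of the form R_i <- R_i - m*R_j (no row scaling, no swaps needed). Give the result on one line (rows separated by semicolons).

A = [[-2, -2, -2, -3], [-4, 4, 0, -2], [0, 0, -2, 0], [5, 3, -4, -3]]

Forward elimination:
R2 <- R2 - (2)*R1:  [ 0  8  4  4 ]
R4 <- R4 - (-5/2)*R1:  [     0     -2     -9  -21/2 ]
R4 <- R4 - (-1/4)*R2:  [     0      0     -8  -19/2 ]
R4 <- R4 - (4)*R3:  [     0      0      0  -19/2 ]
Row echelon form:
[ -2  -2  -2     -3 ]
[  0   8   4      4 ]
[  0   0  -2      0 ]
[  0   0   0  -19/2 ]

REF = [-2 -2 -2 -3; 0 8 4 4; 0 0 -2 0; 0 0 0 -19/2]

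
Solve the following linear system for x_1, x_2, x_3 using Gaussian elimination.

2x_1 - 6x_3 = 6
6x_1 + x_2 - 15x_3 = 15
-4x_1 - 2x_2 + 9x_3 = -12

Forward elimination on [A|b]:
R2 <- R2 - (3)*R1:  [  0   1   3  -3 ]
R3 <- R3 - (-2)*R1:  [  0  -2  -3   0 ]
R3 <- R3 - (-2)*R2:  [  0   0   3  -6 ]
Row echelon form:
[ 2  0  -6  |   6 ]
[ 0  1   3  |  -3 ]
[ 0  0   3  |  -6 ]
Back-substitution:
x_3 = (-6) / 3 = -2
x_2 = (-3 - (3)*(-2)) / 1 = 3
x_1 = (6 - (-6)*(-2)) / 2 = -3

(-3, 3, -2)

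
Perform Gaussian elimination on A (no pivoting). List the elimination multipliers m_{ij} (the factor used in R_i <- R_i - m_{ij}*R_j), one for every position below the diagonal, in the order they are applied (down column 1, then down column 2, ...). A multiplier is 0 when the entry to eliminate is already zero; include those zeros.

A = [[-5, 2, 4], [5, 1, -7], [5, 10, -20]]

Forward elimination:
R2 <- R2 - (-1)*R1:  [  0   3  -3 ]
R3 <- R3 - (-1)*R1:  [   0   12  -16 ]
R3 <- R3 - (4)*R2:  [  0   0  -4 ]
Multipliers (in order of application): m_{21} = -1, m_{31} = -1, m_{32} = 4

multipliers: -1, -1, 4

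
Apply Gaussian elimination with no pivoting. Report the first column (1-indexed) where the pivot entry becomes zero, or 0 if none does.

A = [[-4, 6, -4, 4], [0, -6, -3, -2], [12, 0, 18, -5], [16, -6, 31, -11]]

first zero-pivot column = 0

Naive forward elimination:
R3 <- R3 - (-3)*R1:  [  0  18   6   7 ]
R4 <- R4 - (-4)*R1:  [  0  18  15   5 ]
R3 <- R3 - (-3)*R2:  [  0   0  -3   1 ]
R4 <- R4 - (-3)*R2:  [  0   0   6  -1 ]
R4 <- R4 - (-2)*R3:  [ 0  0  0  1 ]
All pivots nonzero; naive elimination completes without hitting a zero pivot.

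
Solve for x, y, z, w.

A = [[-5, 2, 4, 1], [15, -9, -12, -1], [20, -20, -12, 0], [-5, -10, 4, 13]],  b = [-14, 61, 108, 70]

(-2, -5, -4, 2)

Forward elimination on [A|b]:
R2 <- R2 - (-3)*R1:  [  0  -3   0   2  19 ]
R3 <- R3 - (-4)*R1:  [   0  -12    4    4   52 ]
R4 <- R4 - (1)*R1:  [   0  -12    0   12   84 ]
R3 <- R3 - (4)*R2:  [   0    0    4   -4  -24 ]
R4 <- R4 - (4)*R2:  [ 0  0  0  4  8 ]
Row echelon form:
[ -5   2  4   1  |  -14 ]
[  0  -3  0   2  |   19 ]
[  0   0  4  -4  |  -24 ]
[  0   0  0   4  |    8 ]
Back-substitution:
w = (8) / 4 = 2
z = (-24 - (-4)*(2)) / 4 = -4
y = (19 - (2)*(2)) / -3 = -5
x = (-14 - (2)*(-5) - (4)*(-4) - (1)*(2)) / -5 = -2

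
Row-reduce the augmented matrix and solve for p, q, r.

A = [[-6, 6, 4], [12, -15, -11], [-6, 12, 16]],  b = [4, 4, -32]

Forward elimination on [A|b]:
R2 <- R2 - (-2)*R1:  [  0  -3  -3  12 ]
R3 <- R3 - (1)*R1:  [   0    6   12  -36 ]
R3 <- R3 - (-2)*R2:  [   0    0    6  -12 ]
Row echelon form:
[ -6   6   4  |    4 ]
[  0  -3  -3  |   12 ]
[  0   0   6  |  -12 ]
Back-substitution:
r = (-12) / 6 = -2
q = (12 - (-3)*(-2)) / -3 = -2
p = (4 - (6)*(-2) - (4)*(-2)) / -6 = -4

(-4, -2, -2)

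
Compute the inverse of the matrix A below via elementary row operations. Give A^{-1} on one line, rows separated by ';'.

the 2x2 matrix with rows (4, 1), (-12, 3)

inverse = [1/8 -1/24; 1/2 1/6]

Gauss-Jordan on [A | I]:
R1 <- (1/4)*R1:  [   1  1/4  |  1/4    0 ]
R2 <- R2 - (-12)*R1:  [ 0  6  |  3  1 ]
R2 <- (1/6)*R2:  [   0    1  |  1/2  1/6 ]
R1 <- R1 - (1/4)*R2:  [     1      0  |    1/8  -1/24 ]
Right block of [I | A^{-1}] is the inverse:
[ 1/8  -1/24 ]
[ 1/2    1/6 ]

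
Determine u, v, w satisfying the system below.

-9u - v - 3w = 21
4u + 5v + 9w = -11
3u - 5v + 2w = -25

(-2, 3, -2)

Forward elimination on [A|b]:
R2 <- R2 - (-4/9)*R1:  [    0  41/9  23/3  -5/3 ]
R3 <- R3 - (-1/3)*R1:  [     0  -16/3      1    -18 ]
R3 <- R3 - (-48/41)*R2:  [       0        0   409/41  -818/41 ]
Row echelon form:
[ -9    -1      -3  |       21 ]
[  0  41/9    23/3  |     -5/3 ]
[  0     0  409/41  |  -818/41 ]
Back-substitution:
w = (-818/41) / (409/41) = -2
v = (-5/3 - (23/3)*(-2)) / (41/9) = 3
u = (21 - (-1)*(3) - (-3)*(-2)) / -9 = -2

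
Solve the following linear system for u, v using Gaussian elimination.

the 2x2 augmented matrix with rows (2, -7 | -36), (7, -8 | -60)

Forward elimination on [A|b]:
R2 <- R2 - (7/2)*R1:  [    0  33/2    66 ]
Row echelon form:
[ 2    -7  |  -36 ]
[ 0  33/2  |   66 ]
Back-substitution:
v = (66) / (33/2) = 4
u = (-36 - (-7)*(4)) / 2 = -4

(-4, 4)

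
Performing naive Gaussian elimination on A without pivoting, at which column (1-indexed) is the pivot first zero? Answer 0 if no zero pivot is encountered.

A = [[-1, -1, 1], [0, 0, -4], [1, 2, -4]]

Naive forward elimination:
R3 <- R3 - (-1)*R1:  [  0   1  -3 ]
Matrix at this point:
[ -1  -1   1 ]
[  0   0  -4 ]
[  0   1  -3 ]
Pivot entry (2,2) is zero but row 3 has 1 in column 2 -> naive elimination stops; a row interchange (e.g. R2 <-> R3) would be required here.

first zero-pivot column = 2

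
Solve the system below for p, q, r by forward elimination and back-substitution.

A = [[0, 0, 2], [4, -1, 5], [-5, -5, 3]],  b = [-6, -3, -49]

(4, 4, -3)

Forward elimination on [A|b]:
R1 <-> R2   (pivot in column 1 was zero)
[  4  -1  5   -3 ]
[  0   0  2   -6 ]
[ -5  -5  3  -49 ]
R3 <- R3 - (-5/4)*R1:  [      0   -25/4    37/4  -211/4 ]
R2 <-> R3   (pivot in column 2 was zero)
[ 4     -1     5      -3 ]
[ 0  -25/4  37/4  -211/4 ]
[ 0      0     2      -6 ]
Row echelon form:
[ 4     -1     5  |      -3 ]
[ 0  -25/4  37/4  |  -211/4 ]
[ 0      0     2  |      -6 ]
Back-substitution:
r = (-6) / 2 = -3
q = (-211/4 - (37/4)*(-3)) / (-25/4) = 4
p = (-3 - (-1)*(4) - (5)*(-3)) / 4 = 4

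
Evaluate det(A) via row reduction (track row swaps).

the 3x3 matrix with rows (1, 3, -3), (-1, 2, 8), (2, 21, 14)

det(A) = 25

Forward elimination:
R2 <- R2 - (-1)*R1:  [ 0  5  5 ]
R3 <- R3 - (2)*R1:  [  0  15  20 ]
R3 <- R3 - (3)*R2:  [ 0  0  5 ]
Upper-triangular form:
[ 1  3  -3 ]
[ 0  5   5 ]
[ 0  0   5 ]
det(A) = (-1)^0 * (1) * (5) * (5) = 25  (0 row swaps -> sign +1)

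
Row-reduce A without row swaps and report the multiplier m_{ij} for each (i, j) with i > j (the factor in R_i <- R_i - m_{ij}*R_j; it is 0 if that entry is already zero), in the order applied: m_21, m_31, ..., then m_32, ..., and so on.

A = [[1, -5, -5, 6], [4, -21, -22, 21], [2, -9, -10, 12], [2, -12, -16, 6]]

Forward elimination:
R2 <- R2 - (4)*R1:  [  0  -1  -2  -3 ]
R3 <- R3 - (2)*R1:  [ 0  1  0  0 ]
R4 <- R4 - (2)*R1:  [  0  -2  -6  -6 ]
R3 <- R3 - (-1)*R2:  [  0   0  -2  -3 ]
R4 <- R4 - (2)*R2:  [  0   0  -2   0 ]
R4 <- R4 - (1)*R3:  [ 0  0  0  3 ]
Multipliers (in order of application): m_{21} = 4, m_{31} = 2, m_{41} = 2, m_{32} = -1, m_{42} = 2, m_{43} = 1

multipliers: 4, 2, 2, -1, 2, 1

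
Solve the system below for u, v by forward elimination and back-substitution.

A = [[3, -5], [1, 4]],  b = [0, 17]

Forward elimination on [A|b]:
R2 <- R2 - (1/3)*R1:  [    0  17/3    17 ]
Row echelon form:
[ 3    -5  |   0 ]
[ 0  17/3  |  17 ]
Back-substitution:
v = (17) / (17/3) = 3
u = (0 - (-5)*(3)) / 3 = 5

(5, 3)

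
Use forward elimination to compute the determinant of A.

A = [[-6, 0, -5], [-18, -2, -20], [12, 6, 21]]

det(A) = -48

Forward elimination:
R2 <- R2 - (3)*R1:  [  0  -2  -5 ]
R3 <- R3 - (-2)*R1:  [  0   6  11 ]
R3 <- R3 - (-3)*R2:  [  0   0  -4 ]
Upper-triangular form:
[ -6   0  -5 ]
[  0  -2  -5 ]
[  0   0  -4 ]
det(A) = (-1)^0 * (-6) * (-2) * (-4) = -48  (0 row swaps -> sign +1)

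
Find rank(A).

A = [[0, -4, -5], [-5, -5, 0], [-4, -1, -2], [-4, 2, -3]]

Row reduction:
R1 <-> R2   (pivot in column 1 was zero)
[ -5  -5   0 ]
[  0  -4  -5 ]
[ -4  -1  -2 ]
[ -4   2  -3 ]
R3 <- R3 - (4/5)*R1:  [  0   3  -2 ]
R4 <- R4 - (4/5)*R1:  [  0   6  -3 ]
R3 <- R3 - (-3/4)*R2:  [     0      0  -23/4 ]
R4 <- R4 - (-3/2)*R2:  [     0      0  -21/2 ]
R4 <- R4 - (42/23)*R3:  [ 0  0  0 ]
Row echelon form:
[ -5  -5      0 ]
[  0  -4     -5 ]
[  0   0  -23/4 ]
[  0   0      0 ]
Nonzero rows / pivot columns: 3

rank(A) = 3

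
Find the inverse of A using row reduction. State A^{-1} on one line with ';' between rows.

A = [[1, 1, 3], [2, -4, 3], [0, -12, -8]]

Gauss-Jordan on [A | I]:
R2 <- R2 - (2)*R1:  [  0  -6  -3  |  -2   1   0 ]
R2 <- (1/-6)*R2:  [    0     1   1/2  |   1/3  -1/6     0 ]
R1 <- R1 - (1)*R2:  [   1    0  5/2  |  2/3  1/6    0 ]
R3 <- R3 - (-12)*R2:  [  0   0  -2  |   4  -2   1 ]
R3 <- (1/-2)*R3:  [    0     0     1  |    -2     1  -1/2 ]
R1 <- R1 - (5/2)*R3:  [    1     0     0  |  17/3  -7/3   5/4 ]
R2 <- R2 - (1/2)*R3:  [    0     1     0  |   4/3  -2/3   1/4 ]
Right block of [I | A^{-1}] is the inverse:
[ 17/3  -7/3   5/4 ]
[  4/3  -2/3   1/4 ]
[   -2     1  -1/2 ]

inverse = [17/3 -7/3 5/4; 4/3 -2/3 1/4; -2 1 -1/2]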